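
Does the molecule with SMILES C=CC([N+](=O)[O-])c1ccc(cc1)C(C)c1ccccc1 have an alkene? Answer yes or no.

Reading the structure from left to right:
  CH2=CH: C=C double bond → alkene.
  CH(NO2): –NO2 on an sp³ carbon → nitro (the N=O is not a carbonyl).
  C6H4: para-disubstituted benzene ring → arene.
  C6H5: –C6H5 phenyl ring → arene.
The CH2=CH segment supplies the alkene: C=C double bond → alkene.

yes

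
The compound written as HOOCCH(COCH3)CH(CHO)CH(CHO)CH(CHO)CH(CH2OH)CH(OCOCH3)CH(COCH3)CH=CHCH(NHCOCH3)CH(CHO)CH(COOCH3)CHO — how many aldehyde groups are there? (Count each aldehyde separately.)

5

–COOH: carbonyl C bonded to –OH and C → carboxylic acid (the –OH is not a separate alcohol).
pendant –COCH3: carbonyl C bonded to two carbons → ketone.
pendant –CHO: carbonyl C bonded to C and H → aldehyde.
pendant –CHO: carbonyl C bonded to C and H → aldehyde.
pendant –CHO: carbonyl C bonded to C and H → aldehyde.
pendant –CH2OH on an sp³ backbone C → alcohol.
pendant –OC(=O)CH3: an acyloxy group → ester.
pendant –COCH3: carbonyl C bonded to two carbons → ketone.
C=C double bond → alkene.
pendant –NHC(=O)CH3: N bonded to a carbonyl → amide (not amine).
pendant –CHO: carbonyl C bonded to C and H → aldehyde.
pendant –COOCH3: carbonyl C bonded to C and –OCH3 → ester.
terminal –CHO: carbonyl C bonded to H and C → aldehyde.
Aldehyde appears at: CH(CHO), CH(CHO), CH(CHO), CH(CHO), CHO → 5.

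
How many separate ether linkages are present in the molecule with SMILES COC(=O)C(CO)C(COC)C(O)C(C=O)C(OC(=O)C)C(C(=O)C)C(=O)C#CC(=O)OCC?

Reading the structure from left to right:
  CH3OOC: CH3O–C(=O)–: carbonyl C bonded to C and to –OCH3 → ester (not ketone + ether).
  CH(CH2OH): pendant –CH2OH on an sp³ backbone C → alcohol.
  CH(CH2OCH3): pendant –CH2OCH3: C–O–C linkage → ether.
  CH(OH): –OH on an sp³ carbon → alcohol (secondary).
  CH(CHO): pendant –CHO: carbonyl C bonded to C and H → aldehyde.
  CH(OCOCH3): pendant –OC(=O)CH3: an acyloxy group → ester.
  CH(COCH3): pendant –COCH3: carbonyl C bonded to two carbons → ketone.
  CO: –C(=O)– with carbon on both sides → ketone.
  C≡C: C≡C triple bond → alkyne.
  COOCH2CH3: –C(=O)OCH2CH3: carbonyl C bonded to C and to –OEt → ester.
Ether appears at: CH(CH2OCH3) → 1.

1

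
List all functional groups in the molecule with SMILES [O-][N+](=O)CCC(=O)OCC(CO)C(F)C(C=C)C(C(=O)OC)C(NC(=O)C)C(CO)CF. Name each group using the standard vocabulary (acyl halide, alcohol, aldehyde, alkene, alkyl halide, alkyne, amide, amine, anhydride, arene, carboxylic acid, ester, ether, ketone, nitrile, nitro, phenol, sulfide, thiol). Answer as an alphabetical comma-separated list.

–NO2 on carbon → nitro group.
–C(=O)–O–C with C on the carbonyl side → ester.
pendant –CH2OH on an sp³ backbone C → alcohol.
halogen on an sp³ carbon → alkyl halide.
pendant –CH=CH2: C=C double bond → alkene.
pendant –COOCH3: carbonyl C bonded to C and –OCH3 → ester.
pendant –NHC(=O)CH3: N bonded to a carbonyl → amide (not amine).
pendant –CH2OH on an sp³ backbone C → alcohol.
halogen on an sp³ carbon → alkyl halide.

alcohol, alkene, alkyl halide, amide, ester, nitro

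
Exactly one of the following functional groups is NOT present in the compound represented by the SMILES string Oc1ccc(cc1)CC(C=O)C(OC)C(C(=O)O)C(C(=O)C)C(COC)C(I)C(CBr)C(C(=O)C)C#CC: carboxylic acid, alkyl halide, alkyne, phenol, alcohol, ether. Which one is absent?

alcohol

phenol: present (HOC6H4 — –OH attached directly to an aromatic ring → phenol (not alcohol); the ring itself is an arene).
carboxylic acid: present (CH(COOH) — pendant –COOH: carbonyl C bonded to C and –OH → carboxylic acid).
alkyne: present (C≡C — C≡C triple bond → alkyne).
ether: present (CH(OCH3) — pendant –OCH3: C–O–C with sp³ C, no adjacent C=O → ether).
alkyl halide: present (CH(I) — halogen on an sp³ carbon → alkyl halide).
alcohol: absent. In CH(COOH), the –OH sits on a carbonyl carbon, making it part of a carboxylic acid, not an alcohol. In HOC6H4, the –OH is on an aromatic ring carbon; that is a phenol, not an alcohol.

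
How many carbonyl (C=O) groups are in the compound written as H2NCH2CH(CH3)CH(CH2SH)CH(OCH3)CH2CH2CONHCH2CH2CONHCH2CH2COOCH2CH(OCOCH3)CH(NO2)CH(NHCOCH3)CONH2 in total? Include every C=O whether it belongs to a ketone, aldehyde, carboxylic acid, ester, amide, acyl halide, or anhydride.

6

CH2CONHCH2: amide, 1 C=O (running total 1).
CH2CONHCH2: amide, 1 C=O (running total 2).
CH2COOCH2: ester, 1 C=O (running total 3).
CH(OCOCH3): ester, 1 C=O (running total 4).
CH(NHCOCH3): amide, 1 C=O (running total 5).
CONH2: amide, 1 C=O (running total 6).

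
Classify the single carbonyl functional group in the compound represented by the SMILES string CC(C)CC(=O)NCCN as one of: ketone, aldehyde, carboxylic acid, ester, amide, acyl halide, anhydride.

The carbonyl is in the CH2CONHCH2 segment: –C(=O)–N– linkage → amide (the N is not an amine).

amide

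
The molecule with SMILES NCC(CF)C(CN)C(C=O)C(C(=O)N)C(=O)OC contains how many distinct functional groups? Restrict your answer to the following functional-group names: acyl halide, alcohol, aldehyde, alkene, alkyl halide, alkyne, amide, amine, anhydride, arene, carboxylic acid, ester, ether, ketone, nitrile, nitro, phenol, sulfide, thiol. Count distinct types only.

Taking each segment in turn:
  H2NCH2: –NH2 on an sp³ carbon with no adjacent C=O → amine.
  CH(CH2F): pendant –CH2X: halogen on sp³ carbon → alkyl halide.
  CH(CH2NH2): pendant –CH2NH2: N on sp³ C, no adjacent C=O → amine.
  CH(CHO): pendant –CHO: carbonyl C bonded to C and H → aldehyde.
  CH(CONH2): pendant –CONH2: carbonyl C bonded to C and N → amide.
  COOCH3: –C(=O)OCH3: carbonyl C bonded to C and to –OCH3 → ester (not ketone + ether).
Distinct types present: aldehyde, alkyl halide, amide, amine, ester.

5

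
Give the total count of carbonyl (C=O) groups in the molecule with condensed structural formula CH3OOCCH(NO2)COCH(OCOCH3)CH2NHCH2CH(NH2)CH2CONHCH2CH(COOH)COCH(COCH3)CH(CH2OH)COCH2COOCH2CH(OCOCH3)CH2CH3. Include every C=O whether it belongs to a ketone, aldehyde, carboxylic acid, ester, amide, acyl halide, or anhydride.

CH3OOC: ester, 1 C=O (running total 1).
CO: ketone, 1 C=O (running total 2).
CH(OCOCH3): ester, 1 C=O (running total 3).
CH2CONHCH2: amide, 1 C=O (running total 4).
CH(COOH): carboxylic acid, 1 C=O (running total 5).
CO: ketone, 1 C=O (running total 6).
CH(COCH3): ketone, 1 C=O (running total 7).
CO: ketone, 1 C=O (running total 8).
CH2COOCH2: ester, 1 C=O (running total 9).
CH(OCOCH3): ester, 1 C=O (running total 10).

10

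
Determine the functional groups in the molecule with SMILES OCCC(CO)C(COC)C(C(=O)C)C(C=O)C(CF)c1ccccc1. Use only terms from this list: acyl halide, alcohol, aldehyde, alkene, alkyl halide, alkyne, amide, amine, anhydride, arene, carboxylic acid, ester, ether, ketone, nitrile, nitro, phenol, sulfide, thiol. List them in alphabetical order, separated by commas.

HO– on an sp³ carbon → alcohol.
pendant –CH2OH on an sp³ backbone C → alcohol.
pendant –CH2OCH3: C–O–C linkage → ether.
pendant –COCH3: carbonyl C bonded to two carbons → ketone.
pendant –CHO: carbonyl C bonded to C and H → aldehyde.
pendant –CH2X: halogen on sp³ carbon → alkyl halide.
–C6H5 phenyl ring → arene.

alcohol, aldehyde, alkyl halide, arene, ether, ketone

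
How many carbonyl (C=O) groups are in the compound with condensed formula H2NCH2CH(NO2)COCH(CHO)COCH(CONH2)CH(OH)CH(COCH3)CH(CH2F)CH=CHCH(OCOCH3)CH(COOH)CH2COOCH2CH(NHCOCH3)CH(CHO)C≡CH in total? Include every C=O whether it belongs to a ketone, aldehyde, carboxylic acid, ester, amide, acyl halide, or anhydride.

10

CO: ketone, 1 C=O (running total 1).
CH(CHO): aldehyde, 1 C=O (running total 2).
CO: ketone, 1 C=O (running total 3).
CH(CONH2): amide, 1 C=O (running total 4).
CH(COCH3): ketone, 1 C=O (running total 5).
CH(OCOCH3): ester, 1 C=O (running total 6).
CH(COOH): carboxylic acid, 1 C=O (running total 7).
CH2COOCH2: ester, 1 C=O (running total 8).
CH(NHCOCH3): amide, 1 C=O (running total 9).
CH(CHO): aldehyde, 1 C=O (running total 10).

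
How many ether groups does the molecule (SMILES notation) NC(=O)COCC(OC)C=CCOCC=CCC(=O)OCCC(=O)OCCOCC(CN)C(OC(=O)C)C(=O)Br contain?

4

–C(=O)NH2: carbonyl C bonded to C and to N → amide (the N is not a separate amine).
C–O–C with sp³ carbons on both sides and no adjacent C=O → ether.
pendant –OCH3: C–O–C with sp³ C, no adjacent C=O → ether.
C=C double bond → alkene.
C–O–C with sp³ carbons on both sides and no adjacent C=O → ether.
C=C double bond → alkene.
–C(=O)–O–C with C on the carbonyl side → ester.
–C(=O)–O–C with C on the carbonyl side → ester.
C–O–C with sp³ carbons on both sides and no adjacent C=O → ether.
pendant –CH2NH2: N on sp³ C, no adjacent C=O → amine.
pendant –OC(=O)CH3: an acyloxy group → ester.
–C(=O)Br: carbonyl C bonded to C and to a halogen → acyl halide (not alkyl halide).
Ether appears at: CH2OCH2, CH(OCH3), CH2OCH2, CH2OCH2 → 4.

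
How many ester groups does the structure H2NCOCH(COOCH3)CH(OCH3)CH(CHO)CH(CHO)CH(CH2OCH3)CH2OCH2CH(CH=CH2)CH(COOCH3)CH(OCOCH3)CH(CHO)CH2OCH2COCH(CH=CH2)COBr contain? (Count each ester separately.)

3

Reading the structure from left to right:
  H2NCO: –C(=O)NH2: carbonyl C bonded to C and to N → amide (the N is not a separate amine).
  CH(COOCH3): pendant –COOCH3: carbonyl C bonded to C and –OCH3 → ester.
  CH(OCH3): pendant –OCH3: C–O–C with sp³ C, no adjacent C=O → ether.
  CH(CHO): pendant –CHO: carbonyl C bonded to C and H → aldehyde.
  CH(CHO): pendant –CHO: carbonyl C bonded to C and H → aldehyde.
  CH(CH2OCH3): pendant –CH2OCH3: C–O–C linkage → ether.
  CH2OCH2: C–O–C with sp³ carbons on both sides and no adjacent C=O → ether.
  CH(CH=CH2): pendant –CH=CH2: C=C double bond → alkene.
  CH(COOCH3): pendant –COOCH3: carbonyl C bonded to C and –OCH3 → ester.
  CH(OCOCH3): pendant –OC(=O)CH3: an acyloxy group → ester.
  CH(CHO): pendant –CHO: carbonyl C bonded to C and H → aldehyde.
  CH2OCH2: C–O–C with sp³ carbons on both sides and no adjacent C=O → ether.
  CO: –C(=O)– with carbon on both sides → ketone.
  CH(CH=CH2): pendant –CH=CH2: C=C double bond → alkene.
  COBr: –C(=O)Br: carbonyl C bonded to C and to a halogen → acyl halide (not alkyl halide).
Ester appears at: CH(COOCH3), CH(COOCH3), CH(OCOCH3) → 3.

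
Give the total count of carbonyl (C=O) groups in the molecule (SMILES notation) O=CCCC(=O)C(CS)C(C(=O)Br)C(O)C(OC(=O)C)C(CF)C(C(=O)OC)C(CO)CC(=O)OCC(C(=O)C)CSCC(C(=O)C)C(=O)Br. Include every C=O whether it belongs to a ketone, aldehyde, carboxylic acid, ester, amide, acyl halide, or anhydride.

9

OHC: aldehyde, 1 C=O (running total 1).
CO: ketone, 1 C=O (running total 2).
CH(COBr): acyl halide, 1 C=O (running total 3).
CH(OCOCH3): ester, 1 C=O (running total 4).
CH(COOCH3): ester, 1 C=O (running total 5).
CH2COOCH2: ester, 1 C=O (running total 6).
CH(COCH3): ketone, 1 C=O (running total 7).
CH(COCH3): ketone, 1 C=O (running total 8).
COBr: acyl halide, 1 C=O (running total 9).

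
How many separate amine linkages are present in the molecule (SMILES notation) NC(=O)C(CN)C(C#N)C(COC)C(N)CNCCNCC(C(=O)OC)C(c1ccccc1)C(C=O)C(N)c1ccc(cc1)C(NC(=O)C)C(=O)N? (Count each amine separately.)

5

Reading the structure from left to right:
  H2NCO: –C(=O)NH2: carbonyl C bonded to C and to N → amide (the N is not a separate amine).
  CH(CH2NH2): pendant –CH2NH2: N on sp³ C, no adjacent C=O → amine.
  CH(CN): pendant –C≡N: nitrile.
  CH(CH2OCH3): pendant –CH2OCH3: C–O–C linkage → ether.
  CH(NH2): –NH2 on an sp³ carbon with no adjacent C=O → amine.
  CH2NHCH2: C–N–C with sp³ carbons and no adjacent C=O → amine (secondary).
  CH2NHCH2: C–N–C with sp³ carbons and no adjacent C=O → amine (secondary).
  CH(COOCH3): pendant –COOCH3: carbonyl C bonded to C and –OCH3 → ester.
  CH(C6H5): pendant –C6H5: benzene ring → arene.
  CH(CHO): pendant –CHO: carbonyl C bonded to C and H → aldehyde.
  CH(NH2): –NH2 on an sp³ carbon with no adjacent C=O → amine.
  C6H4: para-disubstituted benzene ring → arene.
  CH(NHCOCH3): pendant –NHC(=O)CH3: N bonded to a carbonyl → amide (not amine).
  CONH2: –C(=O)NH2: carbonyl C bonded to C and to N → amide (the N is not a separate amine).
Amine appears at: CH(CH2NH2), CH(NH2), CH2NHCH2, CH2NHCH2, CH(NH2) → 5.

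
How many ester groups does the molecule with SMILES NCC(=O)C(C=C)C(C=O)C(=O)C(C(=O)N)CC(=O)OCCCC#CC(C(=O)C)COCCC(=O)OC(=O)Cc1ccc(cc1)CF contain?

Working along the chain:
  H2NCH2: –NH2 on an sp³ carbon with no adjacent C=O → amine.
  CO: –C(=O)– with carbon on both sides → ketone.
  CH(CH=CH2): pendant –CH=CH2: C=C double bond → alkene.
  CH(CHO): pendant –CHO: carbonyl C bonded to C and H → aldehyde.
  CO: –C(=O)– with carbon on both sides → ketone.
  CH(CONH2): pendant –CONH2: carbonyl C bonded to C and N → amide.
  CH2COOCH2: –C(=O)–O–C with C on the carbonyl side → ester.
  C≡C: C≡C triple bond → alkyne.
  CH(COCH3): pendant –COCH3: carbonyl C bonded to two carbons → ketone.
  CH2OCH2: C–O–C with sp³ carbons on both sides and no adjacent C=O → ether.
  CH2CO-O-COCH2: two acyl groups sharing one oxygen, –C(=O)–O–C(=O)– → anhydride.
  C6H4: para-disubstituted benzene ring → arene.
  CH2F: halogen on an sp³ carbon → alkyl halide.
Ester appears at: CH2COOCH2 → 1.

1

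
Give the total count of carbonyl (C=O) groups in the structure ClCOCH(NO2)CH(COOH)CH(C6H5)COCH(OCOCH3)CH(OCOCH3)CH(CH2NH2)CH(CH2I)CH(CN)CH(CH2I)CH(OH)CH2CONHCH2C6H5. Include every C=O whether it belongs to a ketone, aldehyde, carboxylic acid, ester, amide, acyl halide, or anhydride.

6

ClCO: acyl halide, 1 C=O (running total 1).
CH(COOH): carboxylic acid, 1 C=O (running total 2).
CO: ketone, 1 C=O (running total 3).
CH(OCOCH3): ester, 1 C=O (running total 4).
CH(OCOCH3): ester, 1 C=O (running total 5).
CH2CONHCH2: amide, 1 C=O (running total 6).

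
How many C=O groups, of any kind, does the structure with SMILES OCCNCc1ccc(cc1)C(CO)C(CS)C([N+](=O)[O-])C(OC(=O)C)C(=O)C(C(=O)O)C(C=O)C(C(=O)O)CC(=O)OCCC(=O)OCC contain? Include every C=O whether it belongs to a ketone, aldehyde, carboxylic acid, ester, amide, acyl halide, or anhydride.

CH(OCOCH3): ester, 1 C=O (running total 1).
CO: ketone, 1 C=O (running total 2).
CH(COOH): carboxylic acid, 1 C=O (running total 3).
CH(CHO): aldehyde, 1 C=O (running total 4).
CH(COOH): carboxylic acid, 1 C=O (running total 5).
CH2COOCH2: ester, 1 C=O (running total 6).
CH2COOCH2: ester, 1 C=O (running total 7).

7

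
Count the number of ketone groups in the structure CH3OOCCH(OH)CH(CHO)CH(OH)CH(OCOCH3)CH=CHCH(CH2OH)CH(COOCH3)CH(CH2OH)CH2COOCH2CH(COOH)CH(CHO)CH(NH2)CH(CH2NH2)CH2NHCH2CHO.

0

Reading the structure from left to right:
  CH3OOC: CH3O–C(=O)–: carbonyl C bonded to C and to –OCH3 → ester (not ketone + ether).
  CH(OH): –OH on an sp³ carbon → alcohol (secondary).
  CH(CHO): pendant –CHO: carbonyl C bonded to C and H → aldehyde.
  CH(OH): –OH on an sp³ carbon → alcohol (secondary).
  CH(OCOCH3): pendant –OC(=O)CH3: an acyloxy group → ester.
  CH=CH: C=C double bond → alkene.
  CH(CH2OH): pendant –CH2OH on an sp³ backbone C → alcohol.
  CH(COOCH3): pendant –COOCH3: carbonyl C bonded to C and –OCH3 → ester.
  CH(CH2OH): pendant –CH2OH on an sp³ backbone C → alcohol.
  CH2COOCH2: –C(=O)–O–C with C on the carbonyl side → ester.
  CH(COOH): pendant –COOH: carbonyl C bonded to C and –OH → carboxylic acid.
  CH(CHO): pendant –CHO: carbonyl C bonded to C and H → aldehyde.
  CH(NH2): –NH2 on an sp³ carbon with no adjacent C=O → amine.
  CH(CH2NH2): pendant –CH2NH2: N on sp³ C, no adjacent C=O → amine.
  CH2NHCH2: C–N–C with sp³ carbons and no adjacent C=O → amine (secondary).
  CHO: terminal –CHO: carbonyl C bonded to H and C → aldehyde.
No segment is a ketone: CH3OOC is ester, not ketone; CH(CHO) is aldehyde, not ketone; CH(OCOCH3) is ester, not ketone. → 0.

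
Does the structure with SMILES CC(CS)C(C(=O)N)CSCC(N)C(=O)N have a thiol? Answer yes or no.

pendant –CH2SH → thiol.
pendant –CONH2: carbonyl C bonded to C and N → amide.
C–S–C linkage → sulfide (thioether).
–NH2 on an sp³ carbon with no adjacent C=O → amine.
–C(=O)NH2: carbonyl C bonded to C and to N → amide (the N is not a separate amine).
The CH(CH2SH) segment supplies the thiol: pendant –CH2SH → thiol.

yes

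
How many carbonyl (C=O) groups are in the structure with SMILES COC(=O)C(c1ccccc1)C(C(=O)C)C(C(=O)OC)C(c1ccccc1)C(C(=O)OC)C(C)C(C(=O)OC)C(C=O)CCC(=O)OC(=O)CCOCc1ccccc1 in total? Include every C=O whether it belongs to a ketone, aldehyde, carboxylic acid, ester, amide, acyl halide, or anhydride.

8

CH3OOC: ester, 1 C=O (running total 1).
CH(COCH3): ketone, 1 C=O (running total 2).
CH(COOCH3): ester, 1 C=O (running total 3).
CH(COOCH3): ester, 1 C=O (running total 4).
CH(COOCH3): ester, 1 C=O (running total 5).
CH(CHO): aldehyde, 1 C=O (running total 6).
CH2CO-O-COCH2: anhydride, 2 C=O (running total 8).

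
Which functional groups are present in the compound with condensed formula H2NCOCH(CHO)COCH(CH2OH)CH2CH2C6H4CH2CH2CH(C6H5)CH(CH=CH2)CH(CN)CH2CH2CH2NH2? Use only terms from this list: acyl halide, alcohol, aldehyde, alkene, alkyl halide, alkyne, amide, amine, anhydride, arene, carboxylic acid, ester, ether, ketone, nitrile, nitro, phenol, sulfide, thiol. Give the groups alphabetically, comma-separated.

alcohol, aldehyde, alkene, amide, amine, arene, ketone, nitrile

Reading the structure from left to right:
  H2NCO: –C(=O)NH2: carbonyl C bonded to C and to N → amide (the N is not a separate amine).
  CH(CHO): pendant –CHO: carbonyl C bonded to C and H → aldehyde.
  CO: –C(=O)– with carbon on both sides → ketone.
  CH(CH2OH): pendant –CH2OH on an sp³ backbone C → alcohol.
  C6H4: para-disubstituted benzene ring → arene.
  CH(C6H5): pendant –C6H5: benzene ring → arene.
  CH(CH=CH2): pendant –CH=CH2: C=C double bond → alkene.
  CH(CN): pendant –C≡N: nitrile.
  CH2NH2: –NH2 on an sp³ carbon with no adjacent C=O → amine.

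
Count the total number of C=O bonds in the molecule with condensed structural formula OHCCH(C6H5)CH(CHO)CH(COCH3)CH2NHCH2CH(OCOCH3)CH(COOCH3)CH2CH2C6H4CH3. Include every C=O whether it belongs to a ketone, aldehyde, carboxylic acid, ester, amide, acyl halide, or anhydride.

5

OHC: aldehyde, 1 C=O (running total 1).
CH(CHO): aldehyde, 1 C=O (running total 2).
CH(COCH3): ketone, 1 C=O (running total 3).
CH(OCOCH3): ester, 1 C=O (running total 4).
CH(COOCH3): ester, 1 C=O (running total 5).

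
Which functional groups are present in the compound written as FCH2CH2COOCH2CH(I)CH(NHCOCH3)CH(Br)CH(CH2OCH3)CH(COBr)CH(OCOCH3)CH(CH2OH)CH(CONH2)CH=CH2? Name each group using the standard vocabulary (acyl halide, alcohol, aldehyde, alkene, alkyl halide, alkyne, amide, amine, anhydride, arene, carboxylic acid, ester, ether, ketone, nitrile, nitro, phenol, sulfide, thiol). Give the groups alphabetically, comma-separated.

halogen on an sp³ carbon → alkyl halide.
–C(=O)–O–C with C on the carbonyl side → ester.
halogen on an sp³ carbon → alkyl halide.
pendant –NHC(=O)CH3: N bonded to a carbonyl → amide (not amine).
halogen on an sp³ carbon → alkyl halide.
pendant –CH2OCH3: C–O–C linkage → ether.
pendant –C(=O)X: carbonyl C bonded to C and halogen → acyl halide.
pendant –OC(=O)CH3: an acyloxy group → ester.
pendant –CH2OH on an sp³ backbone C → alcohol.
pendant –CONH2: carbonyl C bonded to C and N → amide.
C=C double bond → alkene.

acyl halide, alcohol, alkene, alkyl halide, amide, ester, ether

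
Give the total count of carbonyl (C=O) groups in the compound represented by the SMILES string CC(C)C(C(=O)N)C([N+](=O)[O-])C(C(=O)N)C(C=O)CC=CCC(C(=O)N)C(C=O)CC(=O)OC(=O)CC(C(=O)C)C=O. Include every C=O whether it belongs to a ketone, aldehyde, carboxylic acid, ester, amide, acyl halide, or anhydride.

CH(CONH2): amide, 1 C=O (running total 1).
CH(CONH2): amide, 1 C=O (running total 2).
CH(CHO): aldehyde, 1 C=O (running total 3).
CH(CONH2): amide, 1 C=O (running total 4).
CH(CHO): aldehyde, 1 C=O (running total 5).
CH2CO-O-COCH2: anhydride, 2 C=O (running total 7).
CH(COCH3): ketone, 1 C=O (running total 8).
CHO: aldehyde, 1 C=O (running total 9).

9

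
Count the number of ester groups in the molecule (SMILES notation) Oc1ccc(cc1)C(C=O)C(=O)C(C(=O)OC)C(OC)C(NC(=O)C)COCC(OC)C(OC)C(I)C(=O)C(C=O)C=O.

Taking each segment in turn:
  HOC6H4: –OH attached directly to an aromatic ring → phenol (not alcohol); the ring itself is an arene.
  CH(CHO): pendant –CHO: carbonyl C bonded to C and H → aldehyde.
  CO: –C(=O)– with carbon on both sides → ketone.
  CH(COOCH3): pendant –COOCH3: carbonyl C bonded to C and –OCH3 → ester.
  CH(OCH3): pendant –OCH3: C–O–C with sp³ C, no adjacent C=O → ether.
  CH(NHCOCH3): pendant –NHC(=O)CH3: N bonded to a carbonyl → amide (not amine).
  CH2OCH2: C–O–C with sp³ carbons on both sides and no adjacent C=O → ether.
  CH(OCH3): pendant –OCH3: C–O–C with sp³ C, no adjacent C=O → ether.
  CH(OCH3): pendant –OCH3: C–O–C with sp³ C, no adjacent C=O → ether.
  CH(I): halogen on an sp³ carbon → alkyl halide.
  CO: –C(=O)– with carbon on both sides → ketone.
  CH(CHO): pendant –CHO: carbonyl C bonded to C and H → aldehyde.
  CHO: terminal –CHO: carbonyl C bonded to H and C → aldehyde.
Ester appears at: CH(COOCH3) → 1.

1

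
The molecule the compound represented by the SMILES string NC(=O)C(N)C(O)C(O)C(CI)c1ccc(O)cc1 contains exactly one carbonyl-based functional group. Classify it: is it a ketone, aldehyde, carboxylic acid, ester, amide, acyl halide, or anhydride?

The carbonyl is in the H2NCO segment: –C(=O)NH2: carbonyl C bonded to C and to N → amide (the N is not a separate amine).

amide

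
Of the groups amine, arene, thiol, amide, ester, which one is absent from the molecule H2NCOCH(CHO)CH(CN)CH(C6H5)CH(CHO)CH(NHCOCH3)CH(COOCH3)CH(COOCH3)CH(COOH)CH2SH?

amine

thiol: present (CH2SH — –SH on an sp³ carbon → thiol).
arene: present (CH(C6H5) — pendant –C6H5: benzene ring → arene).
amide: present (H2NCO — –C(=O)NH2: carbonyl C bonded to C and to N → amide (the N is not a separate amine)).
ester: present (CH(COOCH3) — pendant –COOCH3: carbonyl C bonded to C and –OCH3 → ester).
amine: absent. In each of H2NCO and CH(NHCOCH3), the nitrogen is bonded directly to a carbonyl carbon, making it part of an amide, not a free amine.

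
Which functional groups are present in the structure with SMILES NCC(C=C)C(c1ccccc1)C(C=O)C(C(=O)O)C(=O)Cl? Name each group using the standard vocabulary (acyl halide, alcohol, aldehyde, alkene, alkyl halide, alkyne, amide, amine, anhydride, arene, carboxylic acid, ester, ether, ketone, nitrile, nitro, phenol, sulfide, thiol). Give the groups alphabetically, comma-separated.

acyl halide, aldehyde, alkene, amine, arene, carboxylic acid

–NH2 on an sp³ carbon with no adjacent C=O → amine.
pendant –CH=CH2: C=C double bond → alkene.
pendant –C6H5: benzene ring → arene.
pendant –CHO: carbonyl C bonded to C and H → aldehyde.
pendant –COOH: carbonyl C bonded to C and –OH → carboxylic acid.
–C(=O)Cl: carbonyl C bonded to C and to a halogen → acyl halide (not alkyl halide).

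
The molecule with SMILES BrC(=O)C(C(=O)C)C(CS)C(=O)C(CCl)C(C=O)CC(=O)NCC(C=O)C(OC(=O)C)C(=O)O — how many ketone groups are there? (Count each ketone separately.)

2

Working along the chain:
  BrCO: –C(=O)Br: carbonyl C bonded to C and to a halogen → acyl halide (not alkyl halide).
  CH(COCH3): pendant –COCH3: carbonyl C bonded to two carbons → ketone.
  CH(CH2SH): pendant –CH2SH → thiol.
  CO: –C(=O)– with carbon on both sides → ketone.
  CH(CH2Cl): pendant –CH2X: halogen on sp³ carbon → alkyl halide.
  CH(CHO): pendant –CHO: carbonyl C bonded to C and H → aldehyde.
  CH2CONHCH2: –C(=O)–N– linkage → amide (the N is not an amine).
  CH(CHO): pendant –CHO: carbonyl C bonded to C and H → aldehyde.
  CH(OCOCH3): pendant –OC(=O)CH3: an acyloxy group → ester.
  COOH: –COOH: carbonyl C bonded to –OH and C → carboxylic acid (the –OH is not a separate alcohol).
Ketone appears at: CH(COCH3), CO → 2.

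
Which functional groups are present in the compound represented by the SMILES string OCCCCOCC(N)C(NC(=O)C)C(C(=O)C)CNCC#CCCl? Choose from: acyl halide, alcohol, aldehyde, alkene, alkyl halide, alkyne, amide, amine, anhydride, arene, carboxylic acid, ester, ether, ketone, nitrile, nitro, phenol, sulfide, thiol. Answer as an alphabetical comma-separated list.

alcohol, alkyl halide, alkyne, amide, amine, ether, ketone

HO– on an sp³ carbon → alcohol.
C–O–C with sp³ carbons on both sides and no adjacent C=O → ether.
–NH2 on an sp³ carbon with no adjacent C=O → amine.
pendant –NHC(=O)CH3: N bonded to a carbonyl → amide (not amine).
pendant –COCH3: carbonyl C bonded to two carbons → ketone.
C–N–C with sp³ carbons and no adjacent C=O → amine (secondary).
C≡C triple bond → alkyne.
halogen on an sp³ carbon → alkyl halide.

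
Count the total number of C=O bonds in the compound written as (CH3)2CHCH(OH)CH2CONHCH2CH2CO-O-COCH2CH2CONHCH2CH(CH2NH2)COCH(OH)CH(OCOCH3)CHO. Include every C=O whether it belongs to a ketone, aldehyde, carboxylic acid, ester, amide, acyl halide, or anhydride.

7

CH2CONHCH2: amide, 1 C=O (running total 1).
CH2CO-O-COCH2: anhydride, 2 C=O (running total 3).
CH2CONHCH2: amide, 1 C=O (running total 4).
CO: ketone, 1 C=O (running total 5).
CH(OCOCH3): ester, 1 C=O (running total 6).
CHO: aldehyde, 1 C=O (running total 7).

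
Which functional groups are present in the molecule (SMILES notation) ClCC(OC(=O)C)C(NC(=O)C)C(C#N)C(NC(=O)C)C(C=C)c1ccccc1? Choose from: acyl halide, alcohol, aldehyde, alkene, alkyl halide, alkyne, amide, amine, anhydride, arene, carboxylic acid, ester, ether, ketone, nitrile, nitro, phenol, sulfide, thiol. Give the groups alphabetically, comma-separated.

Reading the structure from left to right:
  ClCH2: halogen on an sp³ carbon → alkyl halide.
  CH(OCOCH3): pendant –OC(=O)CH3: an acyloxy group → ester.
  CH(NHCOCH3): pendant –NHC(=O)CH3: N bonded to a carbonyl → amide (not amine).
  CH(CN): pendant –C≡N: nitrile.
  CH(NHCOCH3): pendant –NHC(=O)CH3: N bonded to a carbonyl → amide (not amine).
  CH(CH=CH2): pendant –CH=CH2: C=C double bond → alkene.
  C6H5: –C6H5 phenyl ring → arene.

alkene, alkyl halide, amide, arene, ester, nitrile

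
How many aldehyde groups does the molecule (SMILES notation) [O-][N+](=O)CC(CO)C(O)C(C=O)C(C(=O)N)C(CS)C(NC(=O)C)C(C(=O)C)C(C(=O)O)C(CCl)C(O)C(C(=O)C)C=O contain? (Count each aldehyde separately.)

2

–NO2 on carbon → nitro group.
pendant –CH2OH on an sp³ backbone C → alcohol.
–OH on an sp³ carbon → alcohol (secondary).
pendant –CHO: carbonyl C bonded to C and H → aldehyde.
pendant –CONH2: carbonyl C bonded to C and N → amide.
pendant –CH2SH → thiol.
pendant –NHC(=O)CH3: N bonded to a carbonyl → amide (not amine).
pendant –COCH3: carbonyl C bonded to two carbons → ketone.
pendant –COOH: carbonyl C bonded to C and –OH → carboxylic acid.
pendant –CH2X: halogen on sp³ carbon → alkyl halide.
–OH on an sp³ carbon → alcohol (secondary).
pendant –COCH3: carbonyl C bonded to two carbons → ketone.
terminal –CHO: carbonyl C bonded to H and C → aldehyde.
Aldehyde appears at: CH(CHO), CHO → 2.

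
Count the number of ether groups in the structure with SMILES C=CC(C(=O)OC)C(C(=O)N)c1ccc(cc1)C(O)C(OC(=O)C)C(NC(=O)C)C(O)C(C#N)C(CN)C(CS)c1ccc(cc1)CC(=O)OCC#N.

0

C=C double bond → alkene.
pendant –COOCH3: carbonyl C bonded to C and –OCH3 → ester.
pendant –CONH2: carbonyl C bonded to C and N → amide.
para-disubstituted benzene ring → arene.
–OH on an sp³ carbon → alcohol (secondary).
pendant –OC(=O)CH3: an acyloxy group → ester.
pendant –NHC(=O)CH3: N bonded to a carbonyl → amide (not amine).
–OH on an sp³ carbon → alcohol (secondary).
pendant –C≡N: nitrile.
pendant –CH2NH2: N on sp³ C, no adjacent C=O → amine.
pendant –CH2SH → thiol.
para-disubstituted benzene ring → arene.
–C(=O)–O–C with C on the carbonyl side → ester.
–C≡N: carbon triple-bonded to nitrogen → nitrile.
No segment is a ether: CH(COOCH3) is ester, not ether; CH(OH) is alcohol, not ether; CH(OCOCH3) is ester, not ether. → 0.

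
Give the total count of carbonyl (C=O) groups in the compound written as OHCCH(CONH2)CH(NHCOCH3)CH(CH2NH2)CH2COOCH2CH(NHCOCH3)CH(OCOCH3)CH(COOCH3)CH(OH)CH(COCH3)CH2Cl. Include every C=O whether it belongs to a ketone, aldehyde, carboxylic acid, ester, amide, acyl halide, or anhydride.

8

OHC: aldehyde, 1 C=O (running total 1).
CH(CONH2): amide, 1 C=O (running total 2).
CH(NHCOCH3): amide, 1 C=O (running total 3).
CH2COOCH2: ester, 1 C=O (running total 4).
CH(NHCOCH3): amide, 1 C=O (running total 5).
CH(OCOCH3): ester, 1 C=O (running total 6).
CH(COOCH3): ester, 1 C=O (running total 7).
CH(COCH3): ketone, 1 C=O (running total 8).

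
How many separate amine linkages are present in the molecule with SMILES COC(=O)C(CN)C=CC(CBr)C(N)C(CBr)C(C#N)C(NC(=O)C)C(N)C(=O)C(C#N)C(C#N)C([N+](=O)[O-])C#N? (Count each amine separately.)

3

CH3O–C(=O)–: carbonyl C bonded to C and to –OCH3 → ester (not ketone + ether).
pendant –CH2NH2: N on sp³ C, no adjacent C=O → amine.
C=C double bond → alkene.
pendant –CH2X: halogen on sp³ carbon → alkyl halide.
–NH2 on an sp³ carbon with no adjacent C=O → amine.
pendant –CH2X: halogen on sp³ carbon → alkyl halide.
pendant –C≡N: nitrile.
pendant –NHC(=O)CH3: N bonded to a carbonyl → amide (not amine).
–NH2 on an sp³ carbon with no adjacent C=O → amine.
–C(=O)– with carbon on both sides → ketone.
pendant –C≡N: nitrile.
pendant –C≡N: nitrile.
–NO2 on an sp³ carbon → nitro (the N=O is not a carbonyl).
–C≡N: carbon triple-bonded to nitrogen → nitrile.
Amine appears at: CH(CH2NH2), CH(NH2), CH(NH2) → 3.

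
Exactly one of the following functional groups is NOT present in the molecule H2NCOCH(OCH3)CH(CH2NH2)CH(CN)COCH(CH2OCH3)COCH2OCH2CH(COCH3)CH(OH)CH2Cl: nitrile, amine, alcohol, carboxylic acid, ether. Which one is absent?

ether: present (CH(OCH3) — pendant –OCH3: C–O–C with sp³ C, no adjacent C=O → ether).
nitrile: present (CH(CN) — pendant –C≡N: nitrile).
amine: present (CH(CH2NH2) — pendant –CH2NH2: N on sp³ C, no adjacent C=O → amine).
alcohol: present (CH(OH) — –OH on an sp³ carbon → alcohol (secondary)).
carboxylic acid: absent. In H2NCO, the carbonyl is bonded to nitrogen, not to –OH; that is an amide.

carboxylic acid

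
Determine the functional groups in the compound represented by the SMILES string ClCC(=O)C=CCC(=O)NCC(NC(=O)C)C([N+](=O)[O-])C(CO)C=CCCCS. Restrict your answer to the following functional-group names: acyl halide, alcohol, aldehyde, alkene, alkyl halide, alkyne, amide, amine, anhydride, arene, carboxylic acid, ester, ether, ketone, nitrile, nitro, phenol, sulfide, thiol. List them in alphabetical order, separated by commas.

Reading the structure from left to right:
  ClCH2: halogen on an sp³ carbon → alkyl halide.
  CO: –C(=O)– with carbon on both sides → ketone.
  CH=CH: C=C double bond → alkene.
  CH2CONHCH2: –C(=O)–N– linkage → amide (the N is not an amine).
  CH(NHCOCH3): pendant –NHC(=O)CH3: N bonded to a carbonyl → amide (not amine).
  CH(NO2): –NO2 on an sp³ carbon → nitro (the N=O is not a carbonyl).
  CH(CH2OH): pendant –CH2OH on an sp³ backbone C → alcohol.
  CH=CH: C=C double bond → alkene.
  CH2SH: –SH on an sp³ carbon → thiol.

alcohol, alkene, alkyl halide, amide, ketone, nitro, thiol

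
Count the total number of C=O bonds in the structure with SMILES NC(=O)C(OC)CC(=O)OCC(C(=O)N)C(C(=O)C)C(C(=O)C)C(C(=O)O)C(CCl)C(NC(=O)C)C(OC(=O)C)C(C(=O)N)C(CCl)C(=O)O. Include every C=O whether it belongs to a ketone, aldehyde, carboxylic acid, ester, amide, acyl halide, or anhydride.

H2NCO: amide, 1 C=O (running total 1).
CH2COOCH2: ester, 1 C=O (running total 2).
CH(CONH2): amide, 1 C=O (running total 3).
CH(COCH3): ketone, 1 C=O (running total 4).
CH(COCH3): ketone, 1 C=O (running total 5).
CH(COOH): carboxylic acid, 1 C=O (running total 6).
CH(NHCOCH3): amide, 1 C=O (running total 7).
CH(OCOCH3): ester, 1 C=O (running total 8).
CH(CONH2): amide, 1 C=O (running total 9).
COOH: carboxylic acid, 1 C=O (running total 10).

10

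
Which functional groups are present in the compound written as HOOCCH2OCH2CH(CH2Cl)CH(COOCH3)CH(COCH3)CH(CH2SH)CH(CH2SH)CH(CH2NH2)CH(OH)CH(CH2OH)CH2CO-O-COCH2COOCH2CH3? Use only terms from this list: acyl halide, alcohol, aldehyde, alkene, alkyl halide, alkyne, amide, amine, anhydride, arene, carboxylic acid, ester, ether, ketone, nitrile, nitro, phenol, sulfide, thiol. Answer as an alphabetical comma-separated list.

Taking each segment in turn:
  HOOC: –COOH: carbonyl C bonded to –OH and C → carboxylic acid (the –OH is not a separate alcohol).
  CH2OCH2: C–O–C with sp³ carbons on both sides and no adjacent C=O → ether.
  CH(CH2Cl): pendant –CH2X: halogen on sp³ carbon → alkyl halide.
  CH(COOCH3): pendant –COOCH3: carbonyl C bonded to C and –OCH3 → ester.
  CH(COCH3): pendant –COCH3: carbonyl C bonded to two carbons → ketone.
  CH(CH2SH): pendant –CH2SH → thiol.
  CH(CH2SH): pendant –CH2SH → thiol.
  CH(CH2NH2): pendant –CH2NH2: N on sp³ C, no adjacent C=O → amine.
  CH(OH): –OH on an sp³ carbon → alcohol (secondary).
  CH(CH2OH): pendant –CH2OH on an sp³ backbone C → alcohol.
  CH2CO-O-COCH2: two acyl groups sharing one oxygen, –C(=O)–O–C(=O)– → anhydride.
  COOCH2CH3: –C(=O)OCH2CH3: carbonyl C bonded to C and to –OEt → ester.

alcohol, alkyl halide, amine, anhydride, carboxylic acid, ester, ether, ketone, thiol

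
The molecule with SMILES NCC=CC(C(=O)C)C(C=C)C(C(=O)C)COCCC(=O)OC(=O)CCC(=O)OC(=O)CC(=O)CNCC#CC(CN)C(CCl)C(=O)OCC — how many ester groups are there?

Taking each segment in turn:
  H2NCH2: –NH2 on an sp³ carbon with no adjacent C=O → amine.
  CH=CH: C=C double bond → alkene.
  CH(COCH3): pendant –COCH3: carbonyl C bonded to two carbons → ketone.
  CH(CH=CH2): pendant –CH=CH2: C=C double bond → alkene.
  CH(COCH3): pendant –COCH3: carbonyl C bonded to two carbons → ketone.
  CH2OCH2: C–O–C with sp³ carbons on both sides and no adjacent C=O → ether.
  CH2CO-O-COCH2: two acyl groups sharing one oxygen, –C(=O)–O–C(=O)– → anhydride.
  CH2CO-O-COCH2: two acyl groups sharing one oxygen, –C(=O)–O–C(=O)– → anhydride.
  CO: –C(=O)– with carbon on both sides → ketone.
  CH2NHCH2: C–N–C with sp³ carbons and no adjacent C=O → amine (secondary).
  C≡C: C≡C triple bond → alkyne.
  CH(CH2NH2): pendant –CH2NH2: N on sp³ C, no adjacent C=O → amine.
  CH(CH2Cl): pendant –CH2X: halogen on sp³ carbon → alkyl halide.
  COOCH2CH3: –C(=O)OCH2CH3: carbonyl C bonded to C and to –OEt → ester.
Ester appears at: COOCH2CH3 → 1.

1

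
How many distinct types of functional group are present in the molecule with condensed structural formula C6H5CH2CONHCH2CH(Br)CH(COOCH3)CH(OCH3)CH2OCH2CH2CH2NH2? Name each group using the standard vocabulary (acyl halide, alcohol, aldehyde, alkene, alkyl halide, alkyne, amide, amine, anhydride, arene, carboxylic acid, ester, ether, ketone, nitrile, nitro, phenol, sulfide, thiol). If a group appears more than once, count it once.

6

Reading the structure from left to right:
  C6H5: C6H5– phenyl ring → arene.
  CH2CONHCH2: –C(=O)–N– linkage → amide (the N is not an amine).
  CH(Br): halogen on an sp³ carbon → alkyl halide.
  CH(COOCH3): pendant –COOCH3: carbonyl C bonded to C and –OCH3 → ester.
  CH(OCH3): pendant –OCH3: C–O–C with sp³ C, no adjacent C=O → ether.
  CH2OCH2: C–O–C with sp³ carbons on both sides and no adjacent C=O → ether.
  CH2NH2: –NH2 on an sp³ carbon with no adjacent C=O → amine.
Distinct types present: alkyl halide, amide, amine, arene, ester, ether.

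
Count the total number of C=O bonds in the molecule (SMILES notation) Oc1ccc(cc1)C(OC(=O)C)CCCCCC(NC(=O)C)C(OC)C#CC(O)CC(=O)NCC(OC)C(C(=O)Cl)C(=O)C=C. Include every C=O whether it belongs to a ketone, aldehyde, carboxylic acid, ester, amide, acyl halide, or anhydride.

5

CH(OCOCH3): ester, 1 C=O (running total 1).
CH(NHCOCH3): amide, 1 C=O (running total 2).
CH2CONHCH2: amide, 1 C=O (running total 3).
CH(COCl): acyl halide, 1 C=O (running total 4).
CO: ketone, 1 C=O (running total 5).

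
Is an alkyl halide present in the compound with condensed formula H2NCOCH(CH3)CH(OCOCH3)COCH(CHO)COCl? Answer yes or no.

–C(=O)NH2: carbonyl C bonded to C and to N → amide (the N is not a separate amine).
pendant –OC(=O)CH3: an acyloxy group → ester.
–C(=O)– with carbon on both sides → ketone.
pendant –CHO: carbonyl C bonded to C and H → aldehyde.
–C(=O)Cl: carbonyl C bonded to C and to a halogen → acyl halide (not alkyl halide).
In COCl, the halogen is on a carbonyl carbon, which makes it an acyl halide, not an alkyl halide.
The groups actually present are: acyl halide, aldehyde, amide, ester, ketone.

no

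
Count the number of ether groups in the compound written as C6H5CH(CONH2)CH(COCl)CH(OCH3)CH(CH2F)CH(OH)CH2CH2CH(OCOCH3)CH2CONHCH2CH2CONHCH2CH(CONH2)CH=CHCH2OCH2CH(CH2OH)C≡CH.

2

Taking each segment in turn:
  C6H5: C6H5– phenyl ring → arene.
  CH(CONH2): pendant –CONH2: carbonyl C bonded to C and N → amide.
  CH(COCl): pendant –C(=O)X: carbonyl C bonded to C and halogen → acyl halide.
  CH(OCH3): pendant –OCH3: C–O–C with sp³ C, no adjacent C=O → ether.
  CH(CH2F): pendant –CH2X: halogen on sp³ carbon → alkyl halide.
  CH(OH): –OH on an sp³ carbon → alcohol (secondary).
  CH(OCOCH3): pendant –OC(=O)CH3: an acyloxy group → ester.
  CH2CONHCH2: –C(=O)–N– linkage → amide (the N is not an amine).
  CH2CONHCH2: –C(=O)–N– linkage → amide (the N is not an amine).
  CH(CONH2): pendant –CONH2: carbonyl C bonded to C and N → amide.
  CH=CH: C=C double bond → alkene.
  CH2OCH2: C–O–C with sp³ carbons on both sides and no adjacent C=O → ether.
  CH(CH2OH): pendant –CH2OH on an sp³ backbone C → alcohol.
  C≡CH: C≡C triple bond → alkyne.
Ether appears at: CH(OCH3), CH2OCH2 → 2.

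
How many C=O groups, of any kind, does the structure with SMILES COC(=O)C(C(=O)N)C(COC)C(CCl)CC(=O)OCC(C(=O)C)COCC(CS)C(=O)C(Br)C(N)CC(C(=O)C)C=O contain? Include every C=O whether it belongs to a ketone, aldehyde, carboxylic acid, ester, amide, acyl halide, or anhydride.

CH3OOC: ester, 1 C=O (running total 1).
CH(CONH2): amide, 1 C=O (running total 2).
CH2COOCH2: ester, 1 C=O (running total 3).
CH(COCH3): ketone, 1 C=O (running total 4).
CO: ketone, 1 C=O (running total 5).
CH(COCH3): ketone, 1 C=O (running total 6).
CHO: aldehyde, 1 C=O (running total 7).

7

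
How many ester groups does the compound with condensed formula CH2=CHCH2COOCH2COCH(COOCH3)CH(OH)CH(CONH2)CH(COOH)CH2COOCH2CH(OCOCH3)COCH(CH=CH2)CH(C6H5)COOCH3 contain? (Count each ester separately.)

C=C double bond → alkene.
–C(=O)–O–C with C on the carbonyl side → ester.
–C(=O)– with carbon on both sides → ketone.
pendant –COOCH3: carbonyl C bonded to C and –OCH3 → ester.
–OH on an sp³ carbon → alcohol (secondary).
pendant –CONH2: carbonyl C bonded to C and N → amide.
pendant –COOH: carbonyl C bonded to C and –OH → carboxylic acid.
–C(=O)–O–C with C on the carbonyl side → ester.
pendant –OC(=O)CH3: an acyloxy group → ester.
–C(=O)– with carbon on both sides → ketone.
pendant –CH=CH2: C=C double bond → alkene.
pendant –C6H5: benzene ring → arene.
–C(=O)OCH3: carbonyl C bonded to C and to –OCH3 → ester (not ketone + ether).
Ester appears at: CH2COOCH2, CH(COOCH3), CH2COOCH2, CH(OCOCH3), COOCH3 → 5.

5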